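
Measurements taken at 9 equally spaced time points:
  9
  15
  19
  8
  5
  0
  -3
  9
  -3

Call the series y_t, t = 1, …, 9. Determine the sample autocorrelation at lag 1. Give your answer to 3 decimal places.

Mean ȳ = (9 + 15 + 19 + 8 + 5 + 0 − 3 + 9 − 3)/9 = 6.5556
Numerator Σ_{t=1}^{8}(y_t−ȳ)(y_{t+1}−ȳ) = 167.5802
Denominator Σ(y_t−ȳ)² = 468.2222
r_1 = 167.5802 / 468.2222 = 0.358

0.358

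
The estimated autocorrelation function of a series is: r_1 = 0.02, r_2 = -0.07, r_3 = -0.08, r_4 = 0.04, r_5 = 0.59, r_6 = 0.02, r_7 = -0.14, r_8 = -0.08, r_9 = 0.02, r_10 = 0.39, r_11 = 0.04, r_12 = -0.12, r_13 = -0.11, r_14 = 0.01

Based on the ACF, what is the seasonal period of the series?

5

The largest autocorrelation is r_5 = 0.59, with a weaker echo at lag 10 (0.39); the remaining lags stay at or below 0.04.
The dominant spike at lag 5 indicates a seasonal period of 5.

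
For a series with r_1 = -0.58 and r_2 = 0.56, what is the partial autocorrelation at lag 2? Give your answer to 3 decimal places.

φ_{22} = (r_2 − r_1²) / (1 − r_1²)
r_1² = (-0.58)² = 0.3364
Numerator = 0.56 − 0.3364 = 0.2236; denominator = 1 − 0.3364 = 0.6636
φ_{22} = 0.2236 / 0.6636 = 0.337

0.337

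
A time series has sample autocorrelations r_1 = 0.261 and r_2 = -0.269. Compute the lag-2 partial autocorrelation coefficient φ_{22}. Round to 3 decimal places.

φ_{22} = (r_2 − r_1²) / (1 − r_1²)
r_1² = (0.261)² = 0.068121
Numerator = -0.269 − 0.0681 = -0.3371; denominator = 1 − 0.0681 = 0.9319
φ_{22} = -0.3371 / 0.9319 = -0.362

-0.362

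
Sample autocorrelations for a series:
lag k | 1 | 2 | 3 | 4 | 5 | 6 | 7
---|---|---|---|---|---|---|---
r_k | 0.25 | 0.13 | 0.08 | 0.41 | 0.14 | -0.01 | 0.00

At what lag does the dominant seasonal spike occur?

The largest autocorrelation is r_4 = 0.41; the remaining lags stay at or below 0.25. The elevated value at lag 1 (0.25), dropping to 0.13 at lag 2, reflects decaying short-term dependence rather than seasonality.
The dominant spike at lag 4 indicates a seasonal period of 4.

4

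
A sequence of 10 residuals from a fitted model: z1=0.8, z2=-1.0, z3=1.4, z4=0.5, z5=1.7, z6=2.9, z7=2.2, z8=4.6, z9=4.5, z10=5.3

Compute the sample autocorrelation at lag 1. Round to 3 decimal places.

Mean z̄ = (0.8 − 1.0 + 1.4 + 0.5 + 1.7 + 2.9 + 2.2 + 4.6 + 4.5 + 5.3)/10 = 2.2900
Numerator Σ_{t=1}^{9}(z_t−z̄)(z_{t+1}−z̄) = 21.6139
Denominator Σ(z_t−z̄)² = 37.0490
r_1 = 21.6139 / 37.0490 = 0.583

0.583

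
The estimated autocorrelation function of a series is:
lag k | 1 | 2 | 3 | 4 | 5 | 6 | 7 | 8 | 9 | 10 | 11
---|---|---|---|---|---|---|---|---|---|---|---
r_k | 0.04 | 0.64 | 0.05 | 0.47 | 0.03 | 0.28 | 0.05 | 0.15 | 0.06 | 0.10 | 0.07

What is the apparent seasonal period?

The largest autocorrelation is r_2 = 0.64, with weaker echoes at lags 4 (0.47), 6 (0.28) and 8 (0.15); the remaining lags stay at or below 0.10.
The dominant spike at lag 2 indicates a seasonal period of 2.

2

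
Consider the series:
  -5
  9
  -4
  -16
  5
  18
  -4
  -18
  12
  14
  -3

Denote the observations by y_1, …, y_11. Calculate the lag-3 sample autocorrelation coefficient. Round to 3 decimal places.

0.178

Mean ȳ = (-5 + 9 − 4 − 16 + 5 + 18 − 4 − 18 + 12 + 14 − 3)/11 = 0.7273
Numerator Σ_{t=1}^{8}(y_t−ȳ)(y_{t+3}−ȳ) = 250.3223
Denominator Σ(y_t−ȳ)² = 1410.1818
r_3 = 250.3223 / 1410.1818 = 0.178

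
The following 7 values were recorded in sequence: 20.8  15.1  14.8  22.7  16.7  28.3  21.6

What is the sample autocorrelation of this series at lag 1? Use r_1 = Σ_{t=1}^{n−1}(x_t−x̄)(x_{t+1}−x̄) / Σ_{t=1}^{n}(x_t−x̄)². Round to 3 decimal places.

Mean x̄ = (20.8 + 15.1 + 14.8 + 22.7 + 16.7 + 28.3 + 21.6)/7 = 20.0000
Deviations from mean: 0.8000, -4.9000, -5.2000, 2.7000, -3.3000, 8.3000, 1.6000
Numerator Σ_{t=1}^{6}(x_t−x̄)(x_{t+1}−x̄) = -15.5000
Denominator Σ(x_t−x̄)² = 141.3200
r_1 = -15.5000 / 141.3200 = -0.110

-0.110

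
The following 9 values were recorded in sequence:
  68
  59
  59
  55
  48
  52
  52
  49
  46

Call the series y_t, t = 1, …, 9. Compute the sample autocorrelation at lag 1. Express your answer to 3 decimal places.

0.424

Mean ȳ = (68 + 59 + 59 + 55 + 48 + 52 + 52 + 49 + 46)/9 = 54.2222
Numerator Σ_{t=1}^{8}(y_t−ȳ)(y_{t+1}−ȳ) = 160.8395
Denominator Σ(y_t−ȳ)² = 379.5556
r_1 = 160.8395 / 379.5556 = 0.424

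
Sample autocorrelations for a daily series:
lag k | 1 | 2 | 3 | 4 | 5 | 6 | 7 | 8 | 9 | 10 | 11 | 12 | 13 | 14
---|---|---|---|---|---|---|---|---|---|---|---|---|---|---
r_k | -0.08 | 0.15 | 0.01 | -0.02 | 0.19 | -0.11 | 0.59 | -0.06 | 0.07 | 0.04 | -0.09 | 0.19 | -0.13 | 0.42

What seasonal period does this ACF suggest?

The largest autocorrelation is r_7 = 0.59, with a weaker echo at lag 14 (0.42); the remaining lags stay at or below 0.19.
The dominant spike at lag 7 indicates a seasonal period of 7.

7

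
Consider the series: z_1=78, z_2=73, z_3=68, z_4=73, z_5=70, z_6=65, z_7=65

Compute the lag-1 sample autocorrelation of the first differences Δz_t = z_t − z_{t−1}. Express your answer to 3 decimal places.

-0.273

First differences Δz: -5, -5, 5, -3, -5, 0
Mean of differences = -2.1667
Numerator Σ(Δz_t−Δz̄)(Δz_{t+1}−Δz̄) = -22.0278
Denominator Σ(Δz_t−Δz̄)² = 80.8333
r_1(Δz) = -22.0278 / 80.8333 = -0.273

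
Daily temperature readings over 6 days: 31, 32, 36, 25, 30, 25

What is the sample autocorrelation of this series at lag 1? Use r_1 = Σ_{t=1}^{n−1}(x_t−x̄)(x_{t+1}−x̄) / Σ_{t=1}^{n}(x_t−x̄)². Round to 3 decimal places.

Mean x̄ = (31 + 32 + 36 + 25 + 30 + 25)/6 = 29.8333
Deviations from mean: 1.1667, 2.1667, 6.1667, -4.8333, 0.1667, -4.8333
Σ(x_t−x̄)(x_{t+1}−x̄) = (2.5278) + (13.3611) + (-29.8056) + (-0.8056) + (-0.8056) = -15.5278
Denominator Σ(x_t−x̄)² = 90.8333
r_1 = -15.5278 / 90.8333 = -0.171

-0.171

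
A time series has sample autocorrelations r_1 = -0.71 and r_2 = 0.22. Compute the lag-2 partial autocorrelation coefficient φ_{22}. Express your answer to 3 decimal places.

-0.573

φ_{22} = (r_2 − r_1²) / (1 − r_1²)
r_1² = (-0.71)² = 0.5041
Numerator = 0.22 − 0.5041 = -0.2841; denominator = 1 − 0.5041 = 0.4959
φ_{22} = -0.2841 / 0.4959 = -0.573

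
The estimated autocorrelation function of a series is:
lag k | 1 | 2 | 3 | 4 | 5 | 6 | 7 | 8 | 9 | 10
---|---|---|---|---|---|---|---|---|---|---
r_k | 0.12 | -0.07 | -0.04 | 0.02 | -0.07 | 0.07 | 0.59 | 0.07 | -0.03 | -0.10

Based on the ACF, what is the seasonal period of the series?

7

The largest autocorrelation is r_7 = 0.59; the remaining lags stay at or below 0.12.
The dominant spike at lag 7 indicates a seasonal period of 7.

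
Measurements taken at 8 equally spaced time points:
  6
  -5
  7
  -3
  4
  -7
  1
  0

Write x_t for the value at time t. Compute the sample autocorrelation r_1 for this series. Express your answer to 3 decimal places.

-0.718

Mean x̄ = (6 − 5 + 7 − 3 + 4 − 7 + 1 + 0)/8 = 0.3750
Deviations from mean: 5.6250, -5.3750, 6.6250, -3.3750, 3.6250, -7.3750, 0.6250, -0.3750
Σ(x_t−x̄)(x_{t+1}−x̄) = (-30.2344) + (-35.6094) + (-22.3594) + (-12.2344) + (-26.7344) + (-4.6094) + (-0.2344) = -132.0156
Denominator Σ(x_t−x̄)² = 183.8750
r_1 = -132.0156 / 183.8750 = -0.718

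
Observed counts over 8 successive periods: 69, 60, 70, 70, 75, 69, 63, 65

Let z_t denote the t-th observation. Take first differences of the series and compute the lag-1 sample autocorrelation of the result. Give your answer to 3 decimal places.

-0.338

First differences Δz: -9, 10, 0, 5, -6, -6, 2
Mean of differences = -0.5714
Numerator Σ(Δz_t−Δz̄)(Δz_{t+1}−Δz̄) = -94.6122
Denominator Σ(Δz_t−Δz̄)² = 279.7143
r_1(Δz) = -94.6122 / 279.7143 = -0.338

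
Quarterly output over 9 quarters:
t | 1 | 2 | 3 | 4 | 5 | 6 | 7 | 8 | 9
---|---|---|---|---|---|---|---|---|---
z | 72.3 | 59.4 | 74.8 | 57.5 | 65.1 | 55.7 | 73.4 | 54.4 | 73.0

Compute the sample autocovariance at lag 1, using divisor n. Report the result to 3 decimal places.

-46.880

Mean z̄ = (72.3 + 59.4 + 74.8 + 57.5 + 65.1 + 55.7 + 73.4 + 54.4 + 73.0)/9 = 65.0667
Σ_{t=1}^{8}(z_t−z̄)(z_{t+1}−z̄) = -421.9244
γ_1 = -421.9244 / 9 = -46.880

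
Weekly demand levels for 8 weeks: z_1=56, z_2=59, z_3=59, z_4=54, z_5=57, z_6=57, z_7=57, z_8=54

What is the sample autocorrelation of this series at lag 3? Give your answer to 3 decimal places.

0.056

Mean z̄ = (56 + 59 + 59 + 54 + 57 + 57 + 57 + 54)/8 = 56.6250
Deviations from mean: -0.6250, 2.3750, 2.3750, -2.6250, 0.3750, 0.3750, 0.3750, -2.6250
Σ(z_t−z̄)(z_{t+3}−z̄) = (1.6406) + (0.8906) + (0.8906) + (-0.9844) + (-0.9844) = 1.4531
Denominator Σ(z_t−z̄)² = 25.8750
r_3 = 1.4531 / 25.8750 = 0.056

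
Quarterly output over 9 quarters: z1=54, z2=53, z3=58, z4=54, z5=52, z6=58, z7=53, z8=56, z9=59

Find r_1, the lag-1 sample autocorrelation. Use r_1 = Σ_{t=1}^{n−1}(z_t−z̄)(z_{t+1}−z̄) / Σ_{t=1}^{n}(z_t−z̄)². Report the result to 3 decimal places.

-0.314

Mean z̄ = (54 + 53 + 58 + 54 + 52 + 58 + 53 + 56 + 59)/9 = 55.2222
Numerator Σ_{t=1}^{8}(z_t−z̄)(z_{t+1}−z̄) = -16.8272
Denominator Σ(z_t−z̄)² = 53.5556
r_1 = -16.8272 / 53.5556 = -0.314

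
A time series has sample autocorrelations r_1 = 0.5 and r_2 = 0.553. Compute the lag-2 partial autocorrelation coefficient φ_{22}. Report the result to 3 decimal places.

φ_{22} = (r_2 − r_1²) / (1 − r_1²)
r_1² = (0.5)² = 0.25
Numerator = 0.553 − 0.2500 = 0.3030; denominator = 1 − 0.2500 = 0.7500
φ_{22} = 0.3030 / 0.7500 = 0.404

0.404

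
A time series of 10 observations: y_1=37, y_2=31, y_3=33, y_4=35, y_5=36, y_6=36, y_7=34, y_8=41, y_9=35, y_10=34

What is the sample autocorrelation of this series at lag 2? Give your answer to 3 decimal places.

Mean ȳ = (37 + 31 + 33 + 35 + 36 + 36 + 34 + 41 + 35 + 34)/10 = 35.2000
Numerator Σ_{t=1}^{8}(y_t−ȳ)(y_{t+2}−ȳ) = -8.0800
Denominator Σ(y_t−ȳ)² = 63.6000
r_2 = -8.0800 / 63.6000 = -0.127

-0.127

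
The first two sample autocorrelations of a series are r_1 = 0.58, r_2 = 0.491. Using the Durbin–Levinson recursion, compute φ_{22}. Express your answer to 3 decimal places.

φ_{22} = (r_2 − r_1²) / (1 − r_1²)
r_1² = (0.58)² = 0.3364
Numerator = 0.491 − 0.3364 = 0.1546; denominator = 1 − 0.3364 = 0.6636
φ_{22} = 0.1546 / 0.6636 = 0.233

0.233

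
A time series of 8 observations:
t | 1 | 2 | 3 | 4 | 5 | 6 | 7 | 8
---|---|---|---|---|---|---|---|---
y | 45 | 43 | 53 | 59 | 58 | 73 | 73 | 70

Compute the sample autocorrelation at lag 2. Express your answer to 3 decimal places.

Mean ȳ = (45 + 43 + 53 + 59 + 58 + 73 + 73 + 70)/8 = 59.2500
Deviations from mean: -14.2500, -16.2500, -6.2500, -0.2500, -1.2500, 13.7500, 13.7500, 10.7500
Σ(y_t−ȳ)(y_{t+2}−ȳ) = (89.0625) + (4.0625) + (7.8125) + (-3.4375) + (-17.1875) + (147.8125) = 228.1250
Denominator Σ(y_t−ȳ)² = 1001.5000
r_2 = 228.1250 / 1001.5000 = 0.228

0.228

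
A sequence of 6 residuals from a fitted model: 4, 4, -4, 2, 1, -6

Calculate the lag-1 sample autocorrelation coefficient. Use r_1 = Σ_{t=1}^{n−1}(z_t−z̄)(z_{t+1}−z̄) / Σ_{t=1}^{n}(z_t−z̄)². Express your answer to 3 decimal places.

-0.141

Mean z̄ = (4 + 4 − 4 + 2 + 1 − 6)/6 = 0.1667
Deviations from mean: 3.8333, 3.8333, -4.1667, 1.8333, 0.8333, -6.1667
Numerator Σ_{t=1}^{5}(z_t−z̄)(z_{t+1}−z̄) = -12.5278
Denominator Σ(z_t−z̄)² = 88.8333
r_1 = -12.5278 / 88.8333 = -0.141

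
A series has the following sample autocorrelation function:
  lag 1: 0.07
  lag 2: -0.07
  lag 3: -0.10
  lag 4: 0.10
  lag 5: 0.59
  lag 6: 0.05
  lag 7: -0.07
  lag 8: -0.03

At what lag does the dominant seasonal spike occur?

The largest autocorrelation is r_5 = 0.59; the remaining lags stay at or below 0.10.
The dominant spike at lag 5 indicates a seasonal period of 5.

5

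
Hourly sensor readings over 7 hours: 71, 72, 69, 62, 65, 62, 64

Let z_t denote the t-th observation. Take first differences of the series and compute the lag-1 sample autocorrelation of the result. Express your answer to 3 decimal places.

First differences Δz: 1, -3, -7, 3, -3, 2
Mean of differences = -1.1667
Numerator Σ(Δz_t−Δz̄)(Δz_{t+1}−Δz̄) = -31.0278
Denominator Σ(Δz_t−Δz̄)² = 72.8333
r_1(Δz) = -31.0278 / 72.8333 = -0.426

-0.426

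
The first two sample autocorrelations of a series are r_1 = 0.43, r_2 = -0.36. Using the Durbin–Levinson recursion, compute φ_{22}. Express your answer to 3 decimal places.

φ_{22} = (r_2 − r_1²) / (1 − r_1²)
r_1² = (0.43)² = 0.1849
Numerator = -0.36 − 0.1849 = -0.5449; denominator = 1 − 0.1849 = 0.8151
φ_{22} = -0.5449 / 0.8151 = -0.669

-0.669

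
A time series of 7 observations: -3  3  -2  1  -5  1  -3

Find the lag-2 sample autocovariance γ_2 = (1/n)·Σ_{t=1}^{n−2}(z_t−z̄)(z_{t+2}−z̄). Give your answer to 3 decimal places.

3.647

Mean z̄ = (-3 + 3 − 2 + 1 − 5 + 1 − 3)/7 = -1.1429
Σ_{t=1}^{5}(z_t−z̄)(z_{t+2}−z̄) = 25.5306
γ_2 = 25.5306 / 7 = 3.647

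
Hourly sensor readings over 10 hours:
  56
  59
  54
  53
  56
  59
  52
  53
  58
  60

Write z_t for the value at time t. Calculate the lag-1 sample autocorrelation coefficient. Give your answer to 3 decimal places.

0.026

Mean z̄ = (56 + 59 + 54 + 53 + 56 + 59 + 52 + 53 + 58 + 60)/10 = 56.0000
Numerator Σ_{t=1}^{9}(z_t−z̄)(z_{t+1}−z̄) = 2.0000
Denominator Σ(z_t−z̄)² = 76.0000
r_1 = 2.0000 / 76.0000 = 0.026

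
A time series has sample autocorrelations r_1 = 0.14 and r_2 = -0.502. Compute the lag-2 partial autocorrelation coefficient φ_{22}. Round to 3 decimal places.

φ_{22} = (r_2 − r_1²) / (1 − r_1²)
r_1² = (0.14)² = 0.0196
Numerator = -0.502 − 0.0196 = -0.5216; denominator = 1 − 0.0196 = 0.9804
φ_{22} = -0.5216 / 0.9804 = -0.532

-0.532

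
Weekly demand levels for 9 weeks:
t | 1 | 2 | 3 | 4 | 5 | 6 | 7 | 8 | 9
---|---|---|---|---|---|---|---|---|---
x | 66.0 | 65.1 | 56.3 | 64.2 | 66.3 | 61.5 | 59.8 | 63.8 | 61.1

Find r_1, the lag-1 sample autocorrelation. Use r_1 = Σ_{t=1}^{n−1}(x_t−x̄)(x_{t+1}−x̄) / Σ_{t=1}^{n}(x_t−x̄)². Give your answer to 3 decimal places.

-0.202

Mean x̄ = (66.0 + 65.1 + 56.3 + 64.2 + 66.3 + 61.5 + 59.8 + 63.8 + 61.1)/9 = 62.6778
Numerator Σ_{t=1}^{8}(x_t−x̄)(x_{t+1}−x̄) = -17.4727
Denominator Σ(x_t−x̄)² = 86.4356
r_1 = -17.4727 / 86.4356 = -0.202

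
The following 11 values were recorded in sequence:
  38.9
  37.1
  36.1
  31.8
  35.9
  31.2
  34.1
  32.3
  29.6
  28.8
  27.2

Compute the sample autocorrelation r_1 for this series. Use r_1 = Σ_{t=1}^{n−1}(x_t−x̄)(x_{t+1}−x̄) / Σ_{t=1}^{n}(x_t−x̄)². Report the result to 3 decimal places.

0.452

Mean x̄ = (38.9 + 37.1 + 36.1 + 31.8 + 35.9 + 31.2 + 34.1 + 32.3 + 29.6 + 28.8 + 27.2)/11 = 33.0000
Numerator Σ_{t=1}^{10}(x_t−x̄)(x_{t+1}−x̄) = 62.7500
Denominator Σ(x_t−x̄)² = 138.8600
r_1 = 62.7500 / 138.8600 = 0.452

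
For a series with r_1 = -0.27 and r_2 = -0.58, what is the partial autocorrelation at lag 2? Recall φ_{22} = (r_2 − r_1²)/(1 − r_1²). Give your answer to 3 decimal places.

φ_{22} = (r_2 − r_1²) / (1 − r_1²)
r_1² = (-0.27)² = 0.0729
Numerator = -0.58 − 0.0729 = -0.6529; denominator = 1 − 0.0729 = 0.9271
φ_{22} = -0.6529 / 0.9271 = -0.704

-0.704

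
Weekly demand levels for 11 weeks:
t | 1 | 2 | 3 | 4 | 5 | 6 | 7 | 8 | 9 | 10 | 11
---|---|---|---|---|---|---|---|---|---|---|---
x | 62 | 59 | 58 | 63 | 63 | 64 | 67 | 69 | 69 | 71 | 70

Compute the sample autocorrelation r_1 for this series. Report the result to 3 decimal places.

0.780

Mean x̄ = (62 + 59 + 58 + 63 + 63 + 64 + 67 + 69 + 69 + 71 + 70)/11 = 65.0000
Numerator Σ_{t=1}^{10}(x_t−x̄)(x_{t+1}−x̄) = 156.0000
Denominator Σ(x_t−x̄)² = 200.0000
r_1 = 156.0000 / 200.0000 = 0.780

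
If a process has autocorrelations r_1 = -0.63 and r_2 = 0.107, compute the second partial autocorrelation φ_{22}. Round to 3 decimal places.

φ_{22} = (r_2 − r_1²) / (1 − r_1²)
r_1² = (-0.63)² = 0.3969
Numerator = 0.107 − 0.3969 = -0.2899; denominator = 1 − 0.3969 = 0.6031
φ_{22} = -0.2899 / 0.6031 = -0.481

-0.481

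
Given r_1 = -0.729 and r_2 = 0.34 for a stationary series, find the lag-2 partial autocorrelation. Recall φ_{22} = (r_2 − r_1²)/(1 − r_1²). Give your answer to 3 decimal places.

-0.409

φ_{22} = (r_2 − r_1²) / (1 − r_1²)
r_1² = (-0.729)² = 0.531441
Numerator = 0.34 − 0.5314 = -0.1914; denominator = 1 − 0.5314 = 0.4686
φ_{22} = -0.1914 / 0.4686 = -0.409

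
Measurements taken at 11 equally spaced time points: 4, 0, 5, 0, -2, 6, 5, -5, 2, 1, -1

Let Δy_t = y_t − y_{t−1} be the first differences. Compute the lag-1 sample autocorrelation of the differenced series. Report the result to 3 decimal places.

First differences Δy: -4, 5, -5, -2, 8, -1, -10, 7, -1, -2
Mean of differences = -0.5000
Numerator Σ(Δy_t−Δȳ)(Δy_{t+1}−Δȳ) = -123.7500
Denominator Σ(Δy_t−Δȳ)² = 286.5000
r_1(Δy) = -123.7500 / 286.5000 = -0.432

-0.432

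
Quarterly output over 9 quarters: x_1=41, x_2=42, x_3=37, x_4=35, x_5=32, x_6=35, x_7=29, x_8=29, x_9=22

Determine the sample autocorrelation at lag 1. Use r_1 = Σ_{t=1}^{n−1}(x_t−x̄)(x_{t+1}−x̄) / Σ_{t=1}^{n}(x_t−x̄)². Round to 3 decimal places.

0.497

Mean x̄ = (41 + 42 + 37 + 35 + 32 + 35 + 29 + 29 + 22)/9 = 33.5556
Numerator Σ_{t=1}^{8}(x_t−x̄)(x_{t+1}−x̄) = 159.2469
Denominator Σ(x_t−x̄)² = 320.2222
r_1 = 159.2469 / 320.2222 = 0.497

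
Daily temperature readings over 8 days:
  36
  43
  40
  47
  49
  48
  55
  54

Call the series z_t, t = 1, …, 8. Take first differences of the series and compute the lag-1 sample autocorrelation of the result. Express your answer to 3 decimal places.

First differences Δz: 7, -3, 7, 2, -1, 7, -1
Mean of differences = 2.5714
Numerator Σ(Δz_t−Δz̄)(Δz_{t+1}−Δz̄) = -81.4694
Denominator Σ(Δz_t−Δz̄)² = 115.7143
r_1(Δz) = -81.4694 / 115.7143 = -0.704

-0.704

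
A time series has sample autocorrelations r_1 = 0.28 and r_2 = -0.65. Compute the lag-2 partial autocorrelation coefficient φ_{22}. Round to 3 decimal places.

-0.790

φ_{22} = (r_2 − r_1²) / (1 − r_1²)
r_1² = (0.28)² = 0.0784
Numerator = -0.65 − 0.0784 = -0.7284; denominator = 1 − 0.0784 = 0.9216
φ_{22} = -0.7284 / 0.9216 = -0.790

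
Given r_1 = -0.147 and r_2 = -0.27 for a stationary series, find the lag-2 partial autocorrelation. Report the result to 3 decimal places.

-0.298

φ_{22} = (r_2 − r_1²) / (1 − r_1²)
r_1² = (-0.147)² = 0.021609
Numerator = -0.27 − 0.0216 = -0.2916; denominator = 1 − 0.0216 = 0.9784
φ_{22} = -0.2916 / 0.9784 = -0.298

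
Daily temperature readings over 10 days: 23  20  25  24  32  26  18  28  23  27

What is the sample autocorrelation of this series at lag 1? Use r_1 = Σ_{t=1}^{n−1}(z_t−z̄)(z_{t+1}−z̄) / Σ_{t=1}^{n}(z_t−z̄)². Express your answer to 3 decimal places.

-0.206

Mean z̄ = (23 + 20 + 25 + 24 + 32 + 26 + 18 + 28 + 23 + 27)/10 = 24.6000
Numerator Σ_{t=1}^{9}(z_t−z̄)(z_{t+1}−z̄) = -29.7600
Denominator Σ(z_t−z̄)² = 144.4000
r_1 = -29.7600 / 144.4000 = -0.206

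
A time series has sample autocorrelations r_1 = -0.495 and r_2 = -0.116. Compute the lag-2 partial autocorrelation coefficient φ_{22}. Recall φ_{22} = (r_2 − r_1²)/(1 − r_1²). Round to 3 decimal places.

φ_{22} = (r_2 − r_1²) / (1 − r_1²)
r_1² = (-0.495)² = 0.245025
Numerator = -0.116 − 0.2450 = -0.3610; denominator = 1 − 0.2450 = 0.7550
φ_{22} = -0.3610 / 0.7550 = -0.478

-0.478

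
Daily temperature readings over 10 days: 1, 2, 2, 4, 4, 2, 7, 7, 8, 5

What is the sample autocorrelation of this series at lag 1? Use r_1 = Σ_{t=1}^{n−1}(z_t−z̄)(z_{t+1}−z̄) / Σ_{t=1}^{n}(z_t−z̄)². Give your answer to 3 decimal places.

0.506

Mean z̄ = (1 + 2 + 2 + 4 + 4 + 2 + 7 + 7 + 8 + 5)/10 = 4.2000
Numerator Σ_{t=1}^{9}(z_t−z̄)(z_{t+1}−z̄) = 28.1600
Denominator Σ(z_t−z̄)² = 55.6000
r_1 = 28.1600 / 55.6000 = 0.506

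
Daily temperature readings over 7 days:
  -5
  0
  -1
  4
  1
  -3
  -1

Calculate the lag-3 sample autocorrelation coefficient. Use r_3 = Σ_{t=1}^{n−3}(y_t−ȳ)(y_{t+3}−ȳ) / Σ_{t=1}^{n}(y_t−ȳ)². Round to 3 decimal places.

-0.398

Mean ȳ = (-5 + 0 − 1 + 4 + 1 − 3 − 1)/7 = -0.7143
Σ(y_t−ȳ)(y_{t+3}−ȳ) = (-20.2041) + (1.2245) + (0.6531) + (-1.3469) = -19.6735
Denominator Σ(y_t−ȳ)² = 49.4286
r_3 = -19.6735 / 49.4286 = -0.398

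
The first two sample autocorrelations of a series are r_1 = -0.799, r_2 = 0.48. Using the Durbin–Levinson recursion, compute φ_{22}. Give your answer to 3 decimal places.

-0.438

φ_{22} = (r_2 − r_1²) / (1 − r_1²)
r_1² = (-0.799)² = 0.638401
Numerator = 0.48 − 0.6384 = -0.1584; denominator = 1 − 0.6384 = 0.3616
φ_{22} = -0.1584 / 0.3616 = -0.438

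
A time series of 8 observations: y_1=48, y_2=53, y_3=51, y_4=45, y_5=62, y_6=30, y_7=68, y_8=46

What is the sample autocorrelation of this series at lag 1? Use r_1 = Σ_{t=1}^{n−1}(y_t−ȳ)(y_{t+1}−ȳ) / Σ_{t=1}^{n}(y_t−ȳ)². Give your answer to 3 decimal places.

Mean ȳ = (48 + 53 + 51 + 45 + 62 + 30 + 68 + 46)/8 = 50.3750
Deviations from mean: -2.3750, 2.6250, 0.6250, -5.3750, 11.6250, -20.3750, 17.6250, -4.3750
Numerator Σ_{t=1}^{7}(y_t−ȳ)(y_{t+1}−ȳ) = -743.5156
Denominator Σ(y_t−ȳ)² = 921.8750
r_1 = -743.5156 / 921.8750 = -0.807

-0.807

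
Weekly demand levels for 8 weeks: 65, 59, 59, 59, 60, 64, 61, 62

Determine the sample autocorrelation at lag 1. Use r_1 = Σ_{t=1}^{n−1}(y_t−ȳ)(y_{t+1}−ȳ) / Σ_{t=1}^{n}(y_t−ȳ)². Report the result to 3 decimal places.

Mean ȳ = (65 + 59 + 59 + 59 + 60 + 64 + 61 + 62)/8 = 61.1250
Deviations from mean: 3.8750, -2.1250, -2.1250, -2.1250, -1.1250, 2.8750, -0.1250, 0.8750
Numerator Σ_{t=1}^{7}(y_t−ȳ)(y_{t+1}−ȳ) = -0.5156
Denominator Σ(y_t−ȳ)² = 38.8750
r_1 = -0.5156 / 38.8750 = -0.013

-0.013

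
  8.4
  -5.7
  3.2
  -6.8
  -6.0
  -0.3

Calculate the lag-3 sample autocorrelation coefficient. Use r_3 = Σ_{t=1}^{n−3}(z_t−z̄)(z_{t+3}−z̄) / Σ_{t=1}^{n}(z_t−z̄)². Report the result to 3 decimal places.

Mean z̄ = (8.4 − 5.7 + 3.2 − 6.8 − 6.0 − 0.3)/6 = -1.2000
Deviations from mean: 9.6000, -4.5000, 4.4000, -5.6000, -4.8000, 0.9000
Σ(z_t−z̄)(z_{t+3}−z̄) = (-53.7600) + (21.6000) + (3.9600) = -28.2000
Denominator Σ(z_t−z̄)² = 186.9800
r_3 = -28.2000 / 186.9800 = -0.151

-0.151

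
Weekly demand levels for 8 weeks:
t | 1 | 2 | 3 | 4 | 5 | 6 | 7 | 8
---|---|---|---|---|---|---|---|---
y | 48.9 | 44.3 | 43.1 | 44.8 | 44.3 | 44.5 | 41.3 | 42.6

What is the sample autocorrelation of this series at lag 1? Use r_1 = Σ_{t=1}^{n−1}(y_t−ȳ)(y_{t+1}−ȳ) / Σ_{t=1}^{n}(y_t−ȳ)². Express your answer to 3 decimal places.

0.105

Mean ȳ = (48.9 + 44.3 + 43.1 + 44.8 + 44.3 + 44.5 + 41.3 + 42.6)/8 = 44.2250
Deviations from mean: 4.6750, 0.0750, -1.1250, 0.5750, 0.0750, 0.2750, -2.9250, -1.6250
Numerator Σ_{t=1}^{7}(y_t−ȳ)(y_{t+1}−ȳ) = 3.6319
Denominator Σ(y_t−ȳ)² = 34.7350
r_1 = 3.6319 / 34.7350 = 0.105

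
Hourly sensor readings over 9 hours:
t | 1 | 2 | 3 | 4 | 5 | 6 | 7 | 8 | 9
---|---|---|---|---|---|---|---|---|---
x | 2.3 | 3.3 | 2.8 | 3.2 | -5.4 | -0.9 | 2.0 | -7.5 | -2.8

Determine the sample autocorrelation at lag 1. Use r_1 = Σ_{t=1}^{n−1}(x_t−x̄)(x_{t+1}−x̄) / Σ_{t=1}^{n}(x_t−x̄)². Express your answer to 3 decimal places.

0.127

Mean x̄ = (2.3 + 3.3 + 2.8 + 3.2 − 5.4 − 0.9 + 2.0 − 7.5 − 2.8)/9 = -0.3333
Numerator Σ_{t=1}^{8}(x_t−x̄)(x_{t+1}−x̄) = 16.6256
Denominator Σ(x_t−x̄)² = 131.3200
r_1 = 16.6256 / 131.3200 = 0.127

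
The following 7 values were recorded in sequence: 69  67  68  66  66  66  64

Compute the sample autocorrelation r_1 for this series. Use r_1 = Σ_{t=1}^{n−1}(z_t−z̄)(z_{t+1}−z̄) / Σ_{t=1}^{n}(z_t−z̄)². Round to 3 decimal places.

0.188

Mean z̄ = (69 + 67 + 68 + 66 + 66 + 66 + 64)/7 = 66.5714
Deviations from mean: 2.4286, 0.4286, 1.4286, -0.5714, -0.5714, -0.5714, -2.5714
Σ(z_t−z̄)(z_{t+1}−z̄) = (1.0408) + (0.6122) + (-0.8163) + (0.3265) + (0.3265) + (1.4694) = 2.9592
Denominator Σ(z_t−z̄)² = 15.7143
r_1 = 2.9592 / 15.7143 = 0.188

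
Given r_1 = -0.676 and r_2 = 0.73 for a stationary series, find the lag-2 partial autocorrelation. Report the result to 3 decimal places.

φ_{22} = (r_2 − r_1²) / (1 − r_1²)
r_1² = (-0.676)² = 0.456976
Numerator = 0.73 − 0.4570 = 0.2730; denominator = 1 − 0.4570 = 0.5430
φ_{22} = 0.2730 / 0.5430 = 0.503

0.503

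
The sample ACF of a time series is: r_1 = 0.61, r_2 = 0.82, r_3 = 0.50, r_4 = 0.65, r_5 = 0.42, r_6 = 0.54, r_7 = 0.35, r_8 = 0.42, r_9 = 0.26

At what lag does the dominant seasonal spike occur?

2

The largest autocorrelation is r_2 = 0.82, with a weaker echo at lag 4 (0.65); the remaining lags stay at or below 0.61.
The dominant spike at lag 2 indicates a seasonal period of 2.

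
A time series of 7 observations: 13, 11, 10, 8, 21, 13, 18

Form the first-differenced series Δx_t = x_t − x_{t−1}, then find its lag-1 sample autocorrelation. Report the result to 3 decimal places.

-0.641

First differences Δx: -2, -1, -2, 13, -8, 5
Mean of differences = 0.8333
Numerator Σ(Δx_t−Δx̄)(Δx_{t+1}−Δx̄) = -168.3611
Denominator Σ(Δx_t−Δx̄)² = 262.8333
r_1(Δx) = -168.3611 / 262.8333 = -0.641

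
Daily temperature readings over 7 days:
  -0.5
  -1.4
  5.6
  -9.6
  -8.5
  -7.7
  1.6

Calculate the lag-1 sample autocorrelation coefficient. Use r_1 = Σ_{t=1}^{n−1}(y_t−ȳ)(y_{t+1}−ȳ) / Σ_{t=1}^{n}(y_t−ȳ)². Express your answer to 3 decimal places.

Mean ȳ = (-0.5 − 1.4 + 5.6 − 9.6 − 8.5 − 7.7 + 1.6)/7 = -2.9286
Deviations from mean: 2.4286, 1.5286, 8.5286, -6.6714, -5.5714, -4.7714, 4.5286
Σ(y_t−ȳ)(y_{t+1}−ȳ) = (3.7122) + (13.0365) + (-56.8978) + (37.1694) + (26.5837) + (-21.6078) = 1.9963
Denominator Σ(y_t−ȳ)² = 199.7943
r_1 = 1.9963 / 199.7943 = 0.010

0.010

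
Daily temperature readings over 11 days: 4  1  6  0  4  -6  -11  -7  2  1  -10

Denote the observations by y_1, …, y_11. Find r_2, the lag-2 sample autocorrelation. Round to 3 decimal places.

Mean ȳ = (4 + 1 + 6 + 0 + 4 − 6 − 11 − 7 + 2 + 1 − 10)/11 = -1.4545
Numerator Σ_{t=1}^{9}(y_t−ȳ)(y_{t+2}−ȳ) = -24.6860
Denominator Σ(y_t−ȳ)² = 356.7273
r_2 = -24.6860 / 356.7273 = -0.069

-0.069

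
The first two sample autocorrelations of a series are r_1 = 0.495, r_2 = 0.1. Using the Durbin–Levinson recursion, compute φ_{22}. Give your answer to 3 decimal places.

φ_{22} = (r_2 − r_1²) / (1 − r_1²)
r_1² = (0.495)² = 0.245025
Numerator = 0.1 − 0.2450 = -0.1450; denominator = 1 − 0.2450 = 0.7550
φ_{22} = -0.1450 / 0.7550 = -0.192

-0.192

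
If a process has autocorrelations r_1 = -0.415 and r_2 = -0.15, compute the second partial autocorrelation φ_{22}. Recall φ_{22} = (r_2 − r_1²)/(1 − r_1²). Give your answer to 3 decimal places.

φ_{22} = (r_2 − r_1²) / (1 − r_1²)
r_1² = (-0.415)² = 0.172225
Numerator = -0.15 − 0.1722 = -0.3222; denominator = 1 − 0.1722 = 0.8278
φ_{22} = -0.3222 / 0.8278 = -0.389

-0.389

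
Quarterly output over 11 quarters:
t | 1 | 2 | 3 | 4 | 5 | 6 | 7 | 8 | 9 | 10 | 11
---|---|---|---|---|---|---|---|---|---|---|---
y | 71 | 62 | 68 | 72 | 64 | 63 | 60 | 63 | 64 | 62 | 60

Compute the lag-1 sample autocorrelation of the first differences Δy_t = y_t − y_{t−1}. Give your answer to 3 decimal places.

-0.264

First differences Δy: -9, 6, 4, -8, -1, -3, 3, 1, -2, -2
Mean of differences = -1.1000
Numerator Σ(Δy_t−Δȳ)(Δy_{t+1}−Δȳ) = -56.2100
Denominator Σ(Δy_t−Δȳ)² = 212.9000
r_1(Δy) = -56.2100 / 212.9000 = -0.264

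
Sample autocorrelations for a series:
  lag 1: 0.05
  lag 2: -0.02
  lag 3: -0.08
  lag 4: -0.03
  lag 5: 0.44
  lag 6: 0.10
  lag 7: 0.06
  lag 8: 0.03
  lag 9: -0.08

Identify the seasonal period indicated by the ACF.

5

The largest autocorrelation is r_5 = 0.44; the remaining lags stay at or below 0.10.
The dominant spike at lag 5 indicates a seasonal period of 5.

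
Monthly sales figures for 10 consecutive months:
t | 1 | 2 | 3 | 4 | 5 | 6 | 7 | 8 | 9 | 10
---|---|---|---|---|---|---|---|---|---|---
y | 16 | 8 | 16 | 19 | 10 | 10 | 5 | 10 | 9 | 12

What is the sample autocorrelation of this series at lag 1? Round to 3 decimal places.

Mean ȳ = (16 + 8 + 16 + 19 + 10 + 10 + 5 + 10 + 9 + 12)/10 = 11.5000
Numerator Σ_{t=1}^{9}(y_t−ȳ)(y_{t+1}−ȳ) = 15.2500
Denominator Σ(y_t−ȳ)² = 164.5000
r_1 = 15.2500 / 164.5000 = 0.093

0.093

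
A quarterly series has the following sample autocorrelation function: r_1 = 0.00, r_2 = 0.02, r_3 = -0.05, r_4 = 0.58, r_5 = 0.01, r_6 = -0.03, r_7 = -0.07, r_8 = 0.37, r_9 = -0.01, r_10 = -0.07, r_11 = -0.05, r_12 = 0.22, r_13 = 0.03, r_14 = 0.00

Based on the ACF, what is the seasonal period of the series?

4

The largest autocorrelation is r_4 = 0.58, with weaker echoes at lags 8 (0.37) and 12 (0.22); the remaining lags stay at or below 0.03.
The dominant spike at lag 4 indicates a seasonal period of 4.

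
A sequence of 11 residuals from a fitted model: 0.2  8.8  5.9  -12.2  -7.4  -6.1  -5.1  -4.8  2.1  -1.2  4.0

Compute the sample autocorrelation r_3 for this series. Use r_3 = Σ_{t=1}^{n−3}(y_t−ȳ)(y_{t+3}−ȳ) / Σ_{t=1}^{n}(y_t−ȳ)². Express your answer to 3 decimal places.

-0.222

Mean ȳ = (0.2 + 8.8 + 5.9 − 12.2 − 7.4 − 6.1 − 5.1 − 4.8 + 2.1 − 1.2 + 4.0)/11 = -1.4364
Numerator Σ_{t=1}^{8}(y_t−ȳ)(y_{t+3}−ȳ) = -89.0240
Denominator Σ(y_t−ȳ)² = 401.3055
r_3 = -89.0240 / 401.3055 = -0.222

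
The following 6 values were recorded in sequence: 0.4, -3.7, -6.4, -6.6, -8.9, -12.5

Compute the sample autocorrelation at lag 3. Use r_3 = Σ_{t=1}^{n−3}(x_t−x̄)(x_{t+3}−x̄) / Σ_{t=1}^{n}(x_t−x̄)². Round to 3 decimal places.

Mean x̄ = (0.4 − 3.7 − 6.4 − 6.6 − 8.9 − 12.5)/6 = -6.2833
Deviations from mean: 6.6833, 2.5833, -0.1167, -0.3167, -2.6167, -6.2167
Σ(x_t−x̄)(x_{t+3}−x̄) = (-2.1164) + (-6.7597) + (0.7253) = -8.1508
Denominator Σ(x_t−x̄)² = 96.9483
r_3 = -8.1508 / 96.9483 = -0.084

-0.084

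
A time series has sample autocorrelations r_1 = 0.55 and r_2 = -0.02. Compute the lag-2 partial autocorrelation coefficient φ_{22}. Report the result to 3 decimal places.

-0.462

φ_{22} = (r_2 − r_1²) / (1 − r_1²)
r_1² = (0.55)² = 0.3025
Numerator = -0.02 − 0.3025 = -0.3225; denominator = 1 − 0.3025 = 0.6975
φ_{22} = -0.3225 / 0.6975 = -0.462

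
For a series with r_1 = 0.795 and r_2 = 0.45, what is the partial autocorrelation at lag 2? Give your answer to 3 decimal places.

-0.495

φ_{22} = (r_2 − r_1²) / (1 − r_1²)
r_1² = (0.795)² = 0.632025
Numerator = 0.45 − 0.6320 = -0.1820; denominator = 1 − 0.6320 = 0.3680
φ_{22} = -0.1820 / 0.3680 = -0.495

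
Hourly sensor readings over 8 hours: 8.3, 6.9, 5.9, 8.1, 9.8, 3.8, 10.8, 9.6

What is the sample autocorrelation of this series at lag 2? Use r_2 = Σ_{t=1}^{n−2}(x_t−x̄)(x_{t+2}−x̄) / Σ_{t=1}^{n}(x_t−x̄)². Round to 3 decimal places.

-0.192

Mean x̄ = (8.3 + 6.9 + 5.9 + 8.1 + 9.8 + 3.8 + 10.8 + 9.6)/8 = 7.9000
Numerator Σ_{t=1}^{6}(x_t−x̄)(x_{t+2}−x̄) = -7.0800
Denominator Σ(x_t−x̄)² = 36.9200
r_2 = -7.0800 / 36.9200 = -0.192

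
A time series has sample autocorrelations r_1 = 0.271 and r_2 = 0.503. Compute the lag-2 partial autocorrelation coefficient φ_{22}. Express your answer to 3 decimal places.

0.464

φ_{22} = (r_2 − r_1²) / (1 − r_1²)
r_1² = (0.271)² = 0.073441
Numerator = 0.503 − 0.0734 = 0.4296; denominator = 1 − 0.0734 = 0.9266
φ_{22} = 0.4296 / 0.9266 = 0.464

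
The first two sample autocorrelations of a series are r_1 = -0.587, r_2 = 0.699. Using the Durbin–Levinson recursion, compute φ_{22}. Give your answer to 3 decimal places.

φ_{22} = (r_2 − r_1²) / (1 − r_1²)
r_1² = (-0.587)² = 0.344569
Numerator = 0.699 − 0.3446 = 0.3544; denominator = 1 − 0.3446 = 0.6554
φ_{22} = 0.3544 / 0.6554 = 0.541

0.541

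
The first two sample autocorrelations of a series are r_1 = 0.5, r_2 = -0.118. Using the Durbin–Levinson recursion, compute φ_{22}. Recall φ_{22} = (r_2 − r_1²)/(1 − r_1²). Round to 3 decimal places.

-0.491

φ_{22} = (r_2 − r_1²) / (1 − r_1²)
r_1² = (0.5)² = 0.25
Numerator = -0.118 − 0.2500 = -0.3680; denominator = 1 − 0.2500 = 0.7500
φ_{22} = -0.3680 / 0.7500 = -0.491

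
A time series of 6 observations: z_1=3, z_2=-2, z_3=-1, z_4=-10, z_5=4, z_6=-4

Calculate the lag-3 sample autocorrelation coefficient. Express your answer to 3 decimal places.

Mean z̄ = (3 − 2 − 1 − 10 + 4 − 4)/6 = -1.6667
Deviations from mean: 4.6667, -0.3333, 0.6667, -8.3333, 5.6667, -2.3333
Σ(z_t−z̄)(z_{t+3}−z̄) = (-38.8889) + (-1.8889) + (-1.5556) = -42.3333
Denominator Σ(z_t−z̄)² = 129.3333
r_3 = -42.3333 / 129.3333 = -0.327

-0.327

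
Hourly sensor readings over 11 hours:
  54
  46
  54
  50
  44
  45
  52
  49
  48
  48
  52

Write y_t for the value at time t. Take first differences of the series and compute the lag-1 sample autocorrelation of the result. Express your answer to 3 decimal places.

-0.347

First differences Δy: -8, 8, -4, -6, 1, 7, -3, -1, 0, 4
Mean of differences = -0.2000
Numerator Σ(Δy_t−Δȳ)(Δy_{t+1}−Δȳ) = -88.6400
Denominator Σ(Δy_t−Δȳ)² = 255.6000
r_1(Δy) = -88.6400 / 255.6000 = -0.347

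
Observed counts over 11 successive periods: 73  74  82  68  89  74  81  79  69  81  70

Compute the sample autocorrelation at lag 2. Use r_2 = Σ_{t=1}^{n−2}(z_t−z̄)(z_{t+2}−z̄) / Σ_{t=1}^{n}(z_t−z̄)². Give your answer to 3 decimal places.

0.395

Mean z̄ = (73 + 74 + 82 + 68 + 89 + 74 + 81 + 79 + 69 + 81 + 70)/11 = 76.3636
Numerator Σ_{t=1}^{9}(z_t−z̄)(z_{t+2}−z̄) = 169.0992
Denominator Σ(z_t−z̄)² = 428.5455
r_2 = 169.0992 / 428.5455 = 0.395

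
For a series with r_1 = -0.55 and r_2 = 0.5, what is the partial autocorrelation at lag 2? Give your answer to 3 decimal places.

0.283

φ_{22} = (r_2 − r_1²) / (1 − r_1²)
r_1² = (-0.55)² = 0.3025
Numerator = 0.5 − 0.3025 = 0.1975; denominator = 1 − 0.3025 = 0.6975
φ_{22} = 0.1975 / 0.6975 = 0.283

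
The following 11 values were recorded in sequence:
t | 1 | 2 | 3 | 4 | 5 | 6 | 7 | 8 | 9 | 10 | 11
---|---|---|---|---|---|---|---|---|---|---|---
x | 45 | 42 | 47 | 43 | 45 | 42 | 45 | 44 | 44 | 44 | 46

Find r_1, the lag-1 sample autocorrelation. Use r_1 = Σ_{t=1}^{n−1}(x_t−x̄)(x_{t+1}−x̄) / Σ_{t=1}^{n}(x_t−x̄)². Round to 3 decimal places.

-0.665

Mean x̄ = (45 + 42 + 47 + 43 + 45 + 42 + 45 + 44 + 44 + 44 + 46)/11 = 44.2727
Numerator Σ_{t=1}^{10}(x_t−x̄)(x_{t+1}−x̄) = -16.0744
Denominator Σ(x_t−x̄)² = 24.1818
r_1 = -16.0744 / 24.1818 = -0.665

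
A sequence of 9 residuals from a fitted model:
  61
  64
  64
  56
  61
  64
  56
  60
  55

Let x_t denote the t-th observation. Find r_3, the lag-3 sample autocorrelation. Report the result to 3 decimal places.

Mean x̄ = (61 + 64 + 64 + 56 + 61 + 64 + 56 + 60 + 55)/9 = 60.1111
Σ(x_t−x̄)(x_{t+3}−x̄) = (-3.6543) + (3.4568) + (15.1235) + (16.9012) + (-0.0988) + (-19.8765) = 11.8519
Denominator Σ(x_t−x̄)² = 106.8889
r_3 = 11.8519 / 106.8889 = 0.111

0.111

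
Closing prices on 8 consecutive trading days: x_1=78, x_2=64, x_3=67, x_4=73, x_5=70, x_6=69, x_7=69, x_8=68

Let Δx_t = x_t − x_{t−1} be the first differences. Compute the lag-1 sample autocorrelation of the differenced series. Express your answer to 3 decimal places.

First differences Δx: -14, 3, 6, -3, -1, 0, -1
Mean of differences = -1.4286
Numerator Σ(Δx_t−Δx̄)(Δx_{t+1}−Δx̄) = -33.8980
Denominator Σ(Δx_t−Δx̄)² = 237.7143
r_1(Δx) = -33.8980 / 237.7143 = -0.143

-0.143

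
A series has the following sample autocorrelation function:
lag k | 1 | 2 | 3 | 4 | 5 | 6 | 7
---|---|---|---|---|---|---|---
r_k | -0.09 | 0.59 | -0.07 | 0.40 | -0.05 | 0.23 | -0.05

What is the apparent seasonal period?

2

The largest autocorrelation is r_2 = 0.59, with weaker echoes at lags 4 (0.40) and 6 (0.23); the remaining lags stay at or below -0.05.
The dominant spike at lag 2 indicates a seasonal period of 2.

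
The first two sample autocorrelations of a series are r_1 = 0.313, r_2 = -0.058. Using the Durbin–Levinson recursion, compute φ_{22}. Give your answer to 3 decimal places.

φ_{22} = (r_2 − r_1²) / (1 − r_1²)
r_1² = (0.313)² = 0.097969
Numerator = -0.058 − 0.0980 = -0.1560; denominator = 1 − 0.0980 = 0.9020
φ_{22} = -0.1560 / 0.9020 = -0.173

-0.173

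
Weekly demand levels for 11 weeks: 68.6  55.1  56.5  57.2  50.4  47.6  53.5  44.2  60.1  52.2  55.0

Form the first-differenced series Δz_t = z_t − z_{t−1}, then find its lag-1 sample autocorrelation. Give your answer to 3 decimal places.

First differences Δz: -13.5, 1.4, 0.7, -6.8, -2.8, 5.9, -9.3, 15.9, -7.9, 2.8
Mean of differences = -1.3600
Numerator Σ(Δz_t−Δz̄)(Δz_{t+1}−Δz̄) = -376.4236
Denominator Σ(Δz_t−Δz̄)² = 664.6440
r_1(Δz) = -376.4236 / 664.6440 = -0.566

-0.566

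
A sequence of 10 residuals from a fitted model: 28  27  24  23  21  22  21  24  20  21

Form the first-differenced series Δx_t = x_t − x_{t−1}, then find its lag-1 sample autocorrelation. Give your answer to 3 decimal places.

First differences Δx: -1, -3, -1, -2, 1, -1, 3, -4, 1
Mean of differences = -0.7778
Numerator Σ(Δx_t−Δx̄)(Δx_{t+1}−Δx̄) = -20.0494
Denominator Σ(Δx_t−Δx̄)² = 37.5556
r_1(Δx) = -20.0494 / 37.5556 = -0.534

-0.534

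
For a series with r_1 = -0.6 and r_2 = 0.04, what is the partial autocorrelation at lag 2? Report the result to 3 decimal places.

-0.500

φ_{22} = (r_2 − r_1²) / (1 − r_1²)
r_1² = (-0.6)² = 0.36
Numerator = 0.04 − 0.3600 = -0.3200; denominator = 1 − 0.3600 = 0.6400
φ_{22} = -0.3200 / 0.6400 = -0.500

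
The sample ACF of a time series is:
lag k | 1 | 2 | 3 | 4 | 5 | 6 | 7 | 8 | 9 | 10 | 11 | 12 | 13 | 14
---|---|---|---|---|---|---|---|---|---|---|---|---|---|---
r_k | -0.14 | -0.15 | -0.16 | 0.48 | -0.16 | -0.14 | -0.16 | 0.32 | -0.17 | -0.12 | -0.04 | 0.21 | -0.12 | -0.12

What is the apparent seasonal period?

4

The largest autocorrelation is r_4 = 0.48, with weaker echoes at lags 8 (0.32) and 12 (0.21); the remaining lags stay at or below -0.04.
The dominant spike at lag 4 indicates a seasonal period of 4.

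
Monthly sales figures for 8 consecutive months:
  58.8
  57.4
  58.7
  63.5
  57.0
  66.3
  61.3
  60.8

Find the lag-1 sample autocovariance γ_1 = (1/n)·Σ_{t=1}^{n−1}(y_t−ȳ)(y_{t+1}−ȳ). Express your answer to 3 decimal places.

Mean ȳ = (58.8 + 57.4 + 58.7 + 63.5 + 57.0 + 66.3 + 61.3 + 60.8)/8 = 60.4750
Σ_{t=1}^{7}(y_t−ȳ)(y_{t+1}−ȳ) = -20.4406
γ_1 = -20.4406 / 8 = -2.555

-2.555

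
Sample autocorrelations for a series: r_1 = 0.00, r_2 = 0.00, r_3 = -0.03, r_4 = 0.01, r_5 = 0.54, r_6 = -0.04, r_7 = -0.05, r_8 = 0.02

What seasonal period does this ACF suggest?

5

The largest autocorrelation is r_5 = 0.54; the remaining lags stay at or below 0.02.
The dominant spike at lag 5 indicates a seasonal period of 5.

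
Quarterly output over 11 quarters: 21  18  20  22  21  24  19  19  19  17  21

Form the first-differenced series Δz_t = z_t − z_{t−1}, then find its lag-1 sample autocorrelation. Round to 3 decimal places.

First differences Δz: -3, 2, 2, -1, 3, -5, 0, 0, -2, 4
Mean of differences = 0.0000
Numerator Σ(Δz_t−Δz̄)(Δz_{t+1}−Δz̄) = -30.0000
Denominator Σ(Δz_t−Δz̄)² = 72.0000
r_1(Δz) = -30.0000 / 72.0000 = -0.417

-0.417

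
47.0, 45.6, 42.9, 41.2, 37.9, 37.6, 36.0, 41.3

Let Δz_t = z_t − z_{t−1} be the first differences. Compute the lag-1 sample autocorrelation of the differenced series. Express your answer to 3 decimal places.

-0.031

First differences Δz: -1.4, -2.7, -1.7, -3.3, -0.3, -1.6, 5.3
Mean of differences = -0.8143
Numerator Σ(Δz_t−Δz̄)(Δz_{t+1}−Δz̄) = -1.5102
Denominator Σ(Δz_t−Δz̄)² = 49.1286
r_1(Δz) = -1.5102 / 49.1286 = -0.031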